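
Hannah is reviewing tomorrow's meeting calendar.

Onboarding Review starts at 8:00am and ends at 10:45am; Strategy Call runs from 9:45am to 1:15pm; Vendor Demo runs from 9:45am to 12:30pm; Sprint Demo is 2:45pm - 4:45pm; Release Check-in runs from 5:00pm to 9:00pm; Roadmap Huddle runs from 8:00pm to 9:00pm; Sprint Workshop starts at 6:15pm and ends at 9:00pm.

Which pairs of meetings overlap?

Check each pair: they overlap iff neither finishes before the other starts.
Sorted by start: Onboarding Review, Strategy Call, Vendor Demo, Sprint Demo, Release Check-in, Sprint Workshop, Roadmap Huddle.
Strategy Call starts before Onboarding Review ends → Onboarding Review and Strategy Call overlap.
Vendor Demo starts before Onboarding Review ends → Onboarding Review and Vendor Demo overlap.
Sprint Demo starts after Onboarding Review ends — done with Onboarding Review.
Vendor Demo starts before Strategy Call ends → Strategy Call and Vendor Demo overlap.
Sprint Demo starts after Strategy Call ends — done with Strategy Call.
Sprint Demo starts after Vendor Demo ends — done with Vendor Demo.
Release Check-in starts after Sprint Demo ends — done with Sprint Demo.
Sprint Workshop starts before Release Check-in ends → Release Check-in and Sprint Workshop overlap.
Roadmap Huddle starts before Release Check-in ends → Release Check-in and Roadmap Huddle overlap.
Roadmap Huddle starts before Sprint Workshop ends → Sprint Workshop and Roadmap Huddle overlap.

Onboarding Review & Strategy Call, Onboarding Review & Vendor Demo, Release Check-in & Roadmap Huddle, Release Check-in & Sprint Workshop, Roadmap Huddle & Sprint Workshop, Strategy Call & Vendor Demo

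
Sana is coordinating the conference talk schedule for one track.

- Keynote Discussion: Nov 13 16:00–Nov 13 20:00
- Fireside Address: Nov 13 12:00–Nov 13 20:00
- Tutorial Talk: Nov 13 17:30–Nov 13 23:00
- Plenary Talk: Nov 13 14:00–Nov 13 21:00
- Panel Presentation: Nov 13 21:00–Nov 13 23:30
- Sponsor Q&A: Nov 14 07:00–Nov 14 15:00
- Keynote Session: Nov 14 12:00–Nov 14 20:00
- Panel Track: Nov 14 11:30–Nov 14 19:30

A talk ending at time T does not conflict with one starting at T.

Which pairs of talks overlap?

Fireside Address & Keynote Discussion, Fireside Address & Plenary Talk, Fireside Address & Tutorial Talk, Keynote Discussion & Plenary Talk, Keynote Discussion & Tutorial Talk, Keynote Session & Panel Track, Keynote Session & Sponsor Q&A, Panel Presentation & Tutorial Talk, Panel Track & Sponsor Q&A, Plenary Talk & Tutorial Talk

Two intervals overlap when each starts before the other ends.
Sorted by start: Fireside Address, Plenary Talk, Keynote Discussion, Tutorial Talk, Panel Presentation, Sponsor Q&A, Panel Track, Keynote Session.
Plenary Talk starts before Fireside Address ends → Fireside Address and Plenary Talk overlap.
Keynote Discussion starts before Fireside Address ends → Fireside Address and Keynote Discussion overlap.
Tutorial Talk starts before Fireside Address ends → Fireside Address and Tutorial Talk overlap.
Panel Presentation starts after Fireside Address ends, so nothing later overlaps Fireside Address either.
Keynote Discussion starts before Plenary Talk ends → Plenary Talk and Keynote Discussion overlap.
Tutorial Talk starts before Plenary Talk ends → Plenary Talk and Tutorial Talk overlap.
Panel Presentation starts exactly when Plenary Talk ends (back-to-back, no overlap), so nothing later overlaps Plenary Talk either.
Tutorial Talk starts before Keynote Discussion ends → Keynote Discussion and Tutorial Talk overlap.
Panel Presentation starts after Keynote Discussion ends, so nothing later overlaps Keynote Discussion either.
Panel Presentation starts before Tutorial Talk ends → Tutorial Talk and Panel Presentation overlap.
Sponsor Q&A starts after Tutorial Talk ends, so nothing later overlaps Tutorial Talk either.
Sponsor Q&A starts after Panel Presentation ends, so nothing later overlaps Panel Presentation either.
Panel Track starts before Sponsor Q&A ends → Sponsor Q&A and Panel Track overlap.
Keynote Session starts before Sponsor Q&A ends → Sponsor Q&A and Keynote Session overlap.
Keynote Session starts before Panel Track ends → Panel Track and Keynote Session overlap.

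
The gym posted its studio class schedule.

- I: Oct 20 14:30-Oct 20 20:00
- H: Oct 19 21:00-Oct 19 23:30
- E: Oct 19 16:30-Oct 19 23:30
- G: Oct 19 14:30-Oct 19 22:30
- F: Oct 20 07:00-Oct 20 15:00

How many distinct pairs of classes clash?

Sorted by start: G, E, H, F, I.
E starts before G ends → G and E overlap.
H starts before G ends → G and H overlap.
F starts after G ends — done with G.
H starts before E ends → E and H overlap.
F starts after E ends — done with E.
F starts after H ends — done with H.
I starts before F ends → F and I overlap.
Overlapping pairs: E & G, E & H, F & I, G & H — 4 in total.

4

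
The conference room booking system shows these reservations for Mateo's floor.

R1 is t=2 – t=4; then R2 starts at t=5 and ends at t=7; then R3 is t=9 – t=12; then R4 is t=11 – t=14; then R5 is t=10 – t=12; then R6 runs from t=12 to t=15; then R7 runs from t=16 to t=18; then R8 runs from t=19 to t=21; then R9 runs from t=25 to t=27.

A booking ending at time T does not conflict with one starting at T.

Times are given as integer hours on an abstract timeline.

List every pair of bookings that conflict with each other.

Sorted by start: R1, R2, R3, R5, R4, R6, R7, R8, R9.
R2 starts after R1 ends, so R1 has no further overlaps.
R3 starts after R2 ends, so R2 has no further overlaps.
R5 starts before R3 ends → R3 and R5 overlap.
R4 starts before R3 ends → R3 and R4 overlap.
R6 starts exactly when R3 ends (back-to-back, no overlap), so R3 has no further overlaps.
R4 starts before R5 ends → R5 and R4 overlap.
R6 starts exactly when R5 ends (back-to-back, no overlap), so R5 has no further overlaps.
R6 starts before R4 ends → R4 and R6 overlap.
R7 starts after R4 ends, so R4 has no further overlaps.
R7 starts after R6 ends, so R6 has no further overlaps.
R8 starts after R7 ends, so R7 has no further overlaps.
R9 starts after R8 ends.

R3 & R4, R3 & R5, R4 & R5, R4 & R6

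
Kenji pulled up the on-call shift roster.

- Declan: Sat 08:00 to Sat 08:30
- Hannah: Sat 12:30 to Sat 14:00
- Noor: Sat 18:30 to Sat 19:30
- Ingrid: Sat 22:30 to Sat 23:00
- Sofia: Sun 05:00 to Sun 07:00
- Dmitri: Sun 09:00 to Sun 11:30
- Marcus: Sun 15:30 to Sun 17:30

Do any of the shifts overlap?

No

Sorted by start: Declan, Hannah, Noor, Ingrid, Sofia, Dmitri, Marcus.
Hannah starts after Declan ends — done with Declan.
Noor starts after Hannah ends — done with Hannah.
Ingrid starts after Noor ends — done with Noor.
Sofia starts after Ingrid ends — done with Ingrid.
Dmitri starts after Sofia ends — done with Sofia.
Marcus starts after Dmitri ends.
Every pair is clear; the schedule has no overlaps.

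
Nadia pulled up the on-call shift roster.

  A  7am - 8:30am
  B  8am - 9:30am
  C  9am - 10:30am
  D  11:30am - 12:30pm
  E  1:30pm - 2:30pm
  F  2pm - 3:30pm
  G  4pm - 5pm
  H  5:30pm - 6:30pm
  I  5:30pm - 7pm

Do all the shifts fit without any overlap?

Sorted by start: A, B, C, D, E, F, G, H, I.
B starts before A ends → A and B overlap.
That's a conflict, so the schedule is not conflict-free.

No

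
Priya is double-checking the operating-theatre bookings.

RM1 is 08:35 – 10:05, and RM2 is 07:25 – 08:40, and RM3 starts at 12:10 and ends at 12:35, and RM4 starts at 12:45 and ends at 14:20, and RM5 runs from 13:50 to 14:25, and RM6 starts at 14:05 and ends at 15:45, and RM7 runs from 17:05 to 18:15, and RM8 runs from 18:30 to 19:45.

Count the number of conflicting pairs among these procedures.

Two intervals overlap when each starts before the other ends.
Sorted by start: RM2, RM1, RM3, RM4, RM5, RM6, RM7, RM8.
RM1 starts before RM2 ends → RM2 and RM1 overlap.
RM3 starts after RM2 ends, so RM2 has no further overlaps.
RM3 starts after RM1 ends, so RM1 has no further overlaps.
RM4 starts after RM3 ends, so RM3 has no further overlaps.
RM5 starts before RM4 ends → RM4 and RM5 overlap.
RM6 starts before RM4 ends → RM4 and RM6 overlap.
RM7 starts after RM4 ends, so RM4 has no further overlaps.
RM6 starts before RM5 ends → RM5 and RM6 overlap.
RM7 starts after RM5 ends, so RM5 has no further overlaps.
RM7 starts after RM6 ends, so RM6 has no further overlaps.
RM8 starts after RM7 ends.
Overlapping pairs: RM1 & RM2, RM4 & RM5, RM4 & RM6, RM5 & RM6 — 4 in total.

4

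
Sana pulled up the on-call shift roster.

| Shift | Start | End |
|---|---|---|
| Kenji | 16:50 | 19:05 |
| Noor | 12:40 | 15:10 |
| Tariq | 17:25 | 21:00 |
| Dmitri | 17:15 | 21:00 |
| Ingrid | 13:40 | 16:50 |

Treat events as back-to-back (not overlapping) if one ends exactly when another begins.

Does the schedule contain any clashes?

Yes

Sorted by start: Noor, Ingrid, Kenji, Dmitri, Tariq.
Ingrid starts before Noor ends → Noor and Ingrid overlap.
That's a conflict, so the schedule is not conflict-free.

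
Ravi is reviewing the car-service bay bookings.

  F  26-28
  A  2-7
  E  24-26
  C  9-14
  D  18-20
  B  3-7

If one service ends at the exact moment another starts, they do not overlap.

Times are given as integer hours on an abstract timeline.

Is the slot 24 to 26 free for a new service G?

A: ends 7 at or before G starts 24 → clear.
B: ends 7 at or before G starts 24 → clear.
C: ends 14 at or before G starts 24 → clear.
D: ends 20 at or before G starts 24 → clear.
E: starts 24 before G ends 26, and ends 26 after G starts 24 → overlap.
F: starts 26 at or after G ends 26 → clear.
G overlaps E.

No — it overlaps E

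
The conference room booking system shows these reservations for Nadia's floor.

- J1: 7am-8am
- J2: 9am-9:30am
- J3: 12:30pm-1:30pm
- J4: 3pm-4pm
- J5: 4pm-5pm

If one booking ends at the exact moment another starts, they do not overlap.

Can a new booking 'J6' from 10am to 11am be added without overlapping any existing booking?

Yes — the slot is free

J1: ends 8am at or before J6 starts 10am → clear.
J2: ends 9:30am at or before J6 starts 10am → clear.
J3: starts 12:30pm at or after J6 ends 11am → clear.
J4: starts 3pm at or after J6 ends 11am → clear.
J5: starts 4pm at or after J6 ends 11am → clear.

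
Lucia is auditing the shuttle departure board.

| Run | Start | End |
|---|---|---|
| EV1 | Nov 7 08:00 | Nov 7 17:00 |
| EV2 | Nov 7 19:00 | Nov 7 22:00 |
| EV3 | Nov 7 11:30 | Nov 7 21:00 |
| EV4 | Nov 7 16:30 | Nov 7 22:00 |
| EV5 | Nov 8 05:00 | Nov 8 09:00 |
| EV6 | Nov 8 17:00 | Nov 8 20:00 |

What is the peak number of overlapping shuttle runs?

3

Sort all start/end points and keep a running count:
Nov 7 08:00 start EV1 → 1
Nov 7 11:30 start EV3 → 2
Nov 7 16:30 start EV4 → 3
Nov 7 17:00 end EV1 → 2
Nov 7 19:00 start EV2 → 3
Nov 7 21:00 end EV3 → 2
Nov 7 22:00 end EV2 → 1
Nov 7 22:00 end EV4 → 0
Nov 8 05:00 start EV5 → 1
Nov 8 09:00 end EV5 → 0
Nov 8 17:00 start EV6 → 1
Nov 8 20:00 end EV6 → 0
Peak is 3, at Nov 7 16:30 (EV1, EV3, EV4).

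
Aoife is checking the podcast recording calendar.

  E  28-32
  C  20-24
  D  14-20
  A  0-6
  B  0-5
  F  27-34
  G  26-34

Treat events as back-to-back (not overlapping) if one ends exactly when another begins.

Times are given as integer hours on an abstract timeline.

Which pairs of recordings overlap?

A & B, E & F, E & G, F & G

Check each pair: they overlap iff neither finishes before the other starts.
Sorted by start: A, B, D, C, G, F, E.
B starts before A ends → A and B overlap.
D starts after A ends; A is clear from here.
D starts after B ends; B is clear from here.
C starts exactly when D ends (back-to-back, no overlap); D is clear from here.
G starts after C ends; C is clear from here.
F starts before G ends → G and F overlap.
E starts before G ends → G and E overlap.
E starts before F ends → F and E overlap.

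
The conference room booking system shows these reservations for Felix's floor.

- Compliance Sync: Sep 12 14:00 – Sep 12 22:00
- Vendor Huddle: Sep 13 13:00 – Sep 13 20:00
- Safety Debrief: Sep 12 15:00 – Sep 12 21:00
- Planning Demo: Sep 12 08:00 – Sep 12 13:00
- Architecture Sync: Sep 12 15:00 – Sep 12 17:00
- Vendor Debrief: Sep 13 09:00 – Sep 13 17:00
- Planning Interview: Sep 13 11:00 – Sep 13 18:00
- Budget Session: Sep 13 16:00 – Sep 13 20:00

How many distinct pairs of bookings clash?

Sorted by start: Planning Demo, Compliance Sync, Architecture Sync, Safety Debrief, Vendor Debrief, Planning Interview, Vendor Huddle, Budget Session.
Compliance Sync starts after Planning Demo ends, so Planning Demo has no further overlaps.
Architecture Sync starts before Compliance Sync ends → Compliance Sync and Architecture Sync overlap.
Safety Debrief starts before Compliance Sync ends → Compliance Sync and Safety Debrief overlap.
Vendor Debrief starts after Compliance Sync ends, so Compliance Sync has no further overlaps.
Safety Debrief starts before Architecture Sync ends → Architecture Sync and Safety Debrief overlap.
Vendor Debrief starts after Architecture Sync ends, so Architecture Sync has no further overlaps.
Vendor Debrief starts after Safety Debrief ends, so Safety Debrief has no further overlaps.
Planning Interview starts before Vendor Debrief ends → Vendor Debrief and Planning Interview overlap.
Vendor Huddle starts before Vendor Debrief ends → Vendor Debrief and Vendor Huddle overlap.
Budget Session starts before Vendor Debrief ends → Vendor Debrief and Budget Session overlap.
Vendor Huddle starts before Planning Interview ends → Planning Interview and Vendor Huddle overlap.
Budget Session starts before Planning Interview ends → Planning Interview and Budget Session overlap.
Budget Session starts before Vendor Huddle ends → Vendor Huddle and Budget Session overlap.
Overlapping pairs: Architecture Sync & Compliance Sync, Architecture Sync & Safety Debrief, Budget Session & Planning Interview, Budget Session & Vendor Debrief, Budget Session & Vendor Huddle, Compliance Sync & Safety Debrief, Planning Interview & Vendor Debrief, Planning Interview & Vendor Huddle, Vendor Debrief & Vendor Huddle — 9 in total.

9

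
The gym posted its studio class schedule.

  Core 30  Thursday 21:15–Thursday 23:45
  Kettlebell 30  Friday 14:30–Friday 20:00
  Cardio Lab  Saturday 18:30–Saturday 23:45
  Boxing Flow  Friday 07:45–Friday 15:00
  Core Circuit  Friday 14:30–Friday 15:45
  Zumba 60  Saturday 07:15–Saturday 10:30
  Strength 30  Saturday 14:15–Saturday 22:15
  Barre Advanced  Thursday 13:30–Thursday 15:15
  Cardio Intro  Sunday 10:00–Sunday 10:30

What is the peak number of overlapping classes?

Sort all start/end points and keep a running count:
Thursday 13:30 start Barre Advanced → 1
Thursday 15:15 end Barre Advanced → 0
Thursday 21:15 start Core 30 → 1
Thursday 23:45 end Core 30 → 0
Friday 07:45 start Boxing Flow → 1
Friday 14:30 start Core Circuit → 2
Friday 14:30 start Kettlebell 30 → 3
Friday 15:00 end Boxing Flow → 2
Friday 15:45 end Core Circuit → 1
Friday 20:00 end Kettlebell 30 → 0
Saturday 07:15 start Zumba 60 → 1
Saturday 10:30 end Zumba 60 → 0
Saturday 14:15 start Strength 30 → 1
Saturday 18:30 start Cardio Lab → 2
Saturday 22:15 end Strength 30 → 1
Saturday 23:45 end Cardio Lab → 0
Sunday 10:00 start Cardio Intro → 1
Sunday 10:30 end Cardio Intro → 0
Peak is 3, at Friday 14:30 (Boxing Flow, Core Circuit, Kettlebell 30).

3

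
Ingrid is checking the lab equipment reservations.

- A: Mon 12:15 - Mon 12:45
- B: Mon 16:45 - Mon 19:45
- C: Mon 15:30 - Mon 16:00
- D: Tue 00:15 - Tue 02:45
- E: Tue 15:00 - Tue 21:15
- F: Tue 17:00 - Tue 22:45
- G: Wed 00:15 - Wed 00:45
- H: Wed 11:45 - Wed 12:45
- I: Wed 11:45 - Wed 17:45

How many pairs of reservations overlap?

2

Sorted by start: A, C, B, D, E, F, G, H, I.
C starts after A ends; A is clear from here.
B starts after C ends; C is clear from here.
D starts after B ends; B is clear from here.
E starts after D ends; D is clear from here.
F starts before E ends → E and F overlap.
G starts after E ends; E is clear from here.
G starts after F ends; F is clear from here.
H starts after G ends; G is clear from here.
I starts before H ends → H and I overlap.
Overlapping pairs: E & F, H & I — 2 in total.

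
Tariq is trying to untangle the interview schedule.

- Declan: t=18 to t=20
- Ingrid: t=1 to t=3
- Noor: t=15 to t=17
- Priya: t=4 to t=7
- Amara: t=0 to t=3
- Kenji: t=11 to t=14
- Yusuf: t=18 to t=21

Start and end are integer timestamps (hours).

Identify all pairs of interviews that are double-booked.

Amara & Ingrid, Declan & Yusuf

Sorted by start: Amara, Ingrid, Priya, Kenji, Noor, Declan, Yusuf.
Ingrid starts before Amara ends → Amara and Ingrid overlap.
Priya starts after Amara ends; Amara is clear from here.
Priya starts after Ingrid ends; Ingrid is clear from here.
Kenji starts after Priya ends; Priya is clear from here.
Noor starts after Kenji ends; Kenji is clear from here.
Declan starts after Noor ends; Noor is clear from here.
Yusuf starts before Declan ends → Declan and Yusuf overlap.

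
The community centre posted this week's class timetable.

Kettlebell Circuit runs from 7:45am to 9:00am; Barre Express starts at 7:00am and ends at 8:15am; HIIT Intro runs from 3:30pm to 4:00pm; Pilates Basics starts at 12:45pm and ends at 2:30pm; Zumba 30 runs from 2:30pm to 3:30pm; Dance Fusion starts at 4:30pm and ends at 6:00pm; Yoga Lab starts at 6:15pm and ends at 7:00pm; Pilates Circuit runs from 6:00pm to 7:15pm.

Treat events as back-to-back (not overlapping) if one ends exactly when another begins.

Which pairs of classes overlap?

Check each pair: they overlap iff neither finishes before the other starts.
Sorted by start: Barre Express, Kettlebell Circuit, Pilates Basics, Zumba 30, HIIT Intro, Dance Fusion, Pilates Circuit, Yoga Lab.
Kettlebell Circuit starts before Barre Express ends → Barre Express and Kettlebell Circuit overlap.
Pilates Basics starts after Barre Express ends, so Barre Express has no further overlaps.
Pilates Basics starts after Kettlebell Circuit ends, so Kettlebell Circuit has no further overlaps.
Zumba 30 starts exactly when Pilates Basics ends (back-to-back, no overlap), so Pilates Basics has no further overlaps.
HIIT Intro starts exactly when Zumba 30 ends (back-to-back, no overlap), so Zumba 30 has no further overlaps.
Dance Fusion starts after HIIT Intro ends, so HIIT Intro has no further overlaps.
Pilates Circuit starts exactly when Dance Fusion ends (back-to-back, no overlap), so Dance Fusion has no further overlaps.
Yoga Lab starts before Pilates Circuit ends → Pilates Circuit and Yoga Lab overlap.

Barre Express & Kettlebell Circuit, Pilates Circuit & Yoga Lab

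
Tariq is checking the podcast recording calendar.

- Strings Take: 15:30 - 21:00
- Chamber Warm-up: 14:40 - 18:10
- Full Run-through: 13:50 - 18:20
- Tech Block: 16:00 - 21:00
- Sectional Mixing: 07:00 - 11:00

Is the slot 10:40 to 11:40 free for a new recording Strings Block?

No — it overlaps Sectional Mixing

Sectional Mixing: starts 07:00 before Strings Block ends 11:40, and ends 11:00 after Strings Block starts 10:40 → overlap.
Full Run-through: starts 13:50 at or after Strings Block ends 11:40 → clear.
Chamber Warm-up: starts 14:40 at or after Strings Block ends 11:40 → clear.
Strings Take: starts 15:30 at or after Strings Block ends 11:40 → clear.
Tech Block: starts 16:00 at or after Strings Block ends 11:40 → clear.
Strings Block overlaps Sectional Mixing.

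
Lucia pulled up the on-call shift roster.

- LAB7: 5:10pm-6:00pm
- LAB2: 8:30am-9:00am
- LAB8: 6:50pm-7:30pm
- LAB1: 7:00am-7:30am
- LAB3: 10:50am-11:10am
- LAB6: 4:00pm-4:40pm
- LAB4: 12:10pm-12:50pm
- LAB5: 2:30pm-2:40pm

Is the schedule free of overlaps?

Yes

Sorted by start: LAB1, LAB2, LAB3, LAB4, LAB5, LAB6, LAB7, LAB8.
LAB2 starts after LAB1 ends — done with LAB1.
LAB3 starts after LAB2 ends — done with LAB2.
LAB4 starts after LAB3 ends — done with LAB3.
LAB5 starts after LAB4 ends — done with LAB4.
LAB6 starts after LAB5 ends — done with LAB5.
LAB7 starts after LAB6 ends — done with LAB6.
LAB8 starts after LAB7 ends.
Every pair is clear; the schedule has no overlaps.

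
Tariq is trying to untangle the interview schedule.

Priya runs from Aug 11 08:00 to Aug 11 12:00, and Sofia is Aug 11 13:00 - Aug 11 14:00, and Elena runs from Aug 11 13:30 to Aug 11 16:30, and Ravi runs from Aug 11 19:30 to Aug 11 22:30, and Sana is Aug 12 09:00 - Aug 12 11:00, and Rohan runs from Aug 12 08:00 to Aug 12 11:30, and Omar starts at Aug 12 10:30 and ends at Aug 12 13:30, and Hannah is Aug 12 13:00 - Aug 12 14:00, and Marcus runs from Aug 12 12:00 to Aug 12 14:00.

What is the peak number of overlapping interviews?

Sweep the timeline, counting +1 at each start and −1 at each end (ends before starts at a tie):
Aug 11 08:00 start Priya → 1
Aug 11 12:00 end Priya → 0
Aug 11 13:00 start Sofia → 1
Aug 11 13:30 start Elena → 2
Aug 11 14:00 end Sofia → 1
Aug 11 16:30 end Elena → 0
Aug 11 19:30 start Ravi → 1
Aug 11 22:30 end Ravi → 0
Aug 12 08:00 start Rohan → 1
Aug 12 09:00 start Sana → 2
Aug 12 10:30 start Omar → 3
Aug 12 11:00 end Sana → 2
Aug 12 11:30 end Rohan → 1
Aug 12 12:00 start Marcus → 2
Aug 12 13:00 start Hannah → 3
Aug 12 13:30 end Omar → 2
Aug 12 14:00 end Hannah → 1
Aug 12 14:00 end Marcus → 0
Peak is 3, at Aug 12 10:30 (Omar, Rohan, Sana).

3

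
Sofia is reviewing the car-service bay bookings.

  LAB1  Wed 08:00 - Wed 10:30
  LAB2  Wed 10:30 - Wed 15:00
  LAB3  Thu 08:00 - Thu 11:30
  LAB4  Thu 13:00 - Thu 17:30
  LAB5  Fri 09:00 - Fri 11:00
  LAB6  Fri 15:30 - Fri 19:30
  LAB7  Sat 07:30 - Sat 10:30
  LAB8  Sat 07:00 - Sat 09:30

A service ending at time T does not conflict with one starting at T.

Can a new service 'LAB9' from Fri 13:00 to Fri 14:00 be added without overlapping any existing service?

LAB1: ends Wed 10:30 at or before LAB9 starts Fri 13:00 → clear.
LAB2: ends Wed 15:00 at or before LAB9 starts Fri 13:00 → clear.
LAB3: ends Thu 11:30 at or before LAB9 starts Fri 13:00 → clear.
LAB4: ends Thu 17:30 at or before LAB9 starts Fri 13:00 → clear.
LAB5: ends Fri 11:00 at or before LAB9 starts Fri 13:00 → clear.
LAB6: starts Fri 15:30 at or after LAB9 ends Fri 14:00 → clear.
LAB8: starts Sat 07:00 at or after LAB9 ends Fri 14:00 → clear.
LAB7: starts Sat 07:30 at or after LAB9 ends Fri 14:00 → clear.

Yes — the slot is free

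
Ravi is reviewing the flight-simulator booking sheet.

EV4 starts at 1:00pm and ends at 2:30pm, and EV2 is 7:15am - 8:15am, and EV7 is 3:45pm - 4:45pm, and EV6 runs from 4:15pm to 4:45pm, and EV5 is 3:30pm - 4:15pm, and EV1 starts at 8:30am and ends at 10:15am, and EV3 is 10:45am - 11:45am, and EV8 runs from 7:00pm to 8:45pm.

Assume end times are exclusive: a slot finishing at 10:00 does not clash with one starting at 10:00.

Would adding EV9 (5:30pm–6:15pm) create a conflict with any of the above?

No — it doesn't clash with anything

EV2: ends 8:15am at or before EV9 starts 5:30pm → clear.
EV1: ends 10:15am at or before EV9 starts 5:30pm → clear.
EV3: ends 11:45am at or before EV9 starts 5:30pm → clear.
EV4: ends 2:30pm at or before EV9 starts 5:30pm → clear.
EV5: ends 4:15pm at or before EV9 starts 5:30pm → clear.
EV7: ends 4:45pm at or before EV9 starts 5:30pm → clear.
EV6: ends 4:45pm at or before EV9 starts 5:30pm → clear.
EV8: starts 7:00pm at or after EV9 ends 6:15pm → clear.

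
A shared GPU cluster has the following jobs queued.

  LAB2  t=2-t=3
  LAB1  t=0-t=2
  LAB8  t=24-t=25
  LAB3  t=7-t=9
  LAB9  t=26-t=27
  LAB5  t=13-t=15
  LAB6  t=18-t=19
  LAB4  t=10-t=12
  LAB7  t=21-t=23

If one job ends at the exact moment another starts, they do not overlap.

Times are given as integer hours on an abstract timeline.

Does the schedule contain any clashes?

Sorted by start: LAB1, LAB2, LAB3, LAB4, LAB5, LAB6, LAB7, LAB8, LAB9.
LAB2 starts exactly when LAB1 ends (back-to-back, no overlap), so nothing later overlaps LAB1 either.
LAB3 starts after LAB2 ends, so nothing later overlaps LAB2 either.
LAB4 starts after LAB3 ends, so nothing later overlaps LAB3 either.
LAB5 starts after LAB4 ends, so nothing later overlaps LAB4 either.
LAB6 starts after LAB5 ends, so nothing later overlaps LAB5 either.
LAB7 starts after LAB6 ends, so nothing later overlaps LAB6 either.
LAB8 starts after LAB7 ends, so nothing later overlaps LAB7 either.
LAB9 starts after LAB8 ends.
Every pair is clear; the schedule has no overlaps.

No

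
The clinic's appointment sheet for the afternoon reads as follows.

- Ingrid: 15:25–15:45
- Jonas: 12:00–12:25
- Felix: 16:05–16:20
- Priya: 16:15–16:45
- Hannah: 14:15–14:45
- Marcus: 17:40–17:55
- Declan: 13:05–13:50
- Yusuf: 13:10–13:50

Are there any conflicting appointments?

Two intervals overlap when each starts before the other ends.
Sorted by start: Jonas, Declan, Yusuf, Hannah, Ingrid, Felix, Priya, Marcus.
Declan starts after Jonas ends, so Jonas has no further overlaps.
Yusuf starts before Declan ends → Declan and Yusuf overlap.
That's a conflict, so the schedule is not conflict-free.

Yes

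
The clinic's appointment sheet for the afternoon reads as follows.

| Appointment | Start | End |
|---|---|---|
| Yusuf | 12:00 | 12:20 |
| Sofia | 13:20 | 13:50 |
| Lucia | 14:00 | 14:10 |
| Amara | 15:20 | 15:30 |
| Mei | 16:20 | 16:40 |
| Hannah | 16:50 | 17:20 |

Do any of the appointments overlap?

No

Check each pair: they overlap iff neither finishes before the other starts.
Sorted by start: Yusuf, Sofia, Lucia, Amara, Mei, Hannah.
Sofia starts after Yusuf ends — done with Yusuf.
Lucia starts after Sofia ends — done with Sofia.
Amara starts after Lucia ends — done with Lucia.
Mei starts after Amara ends — done with Amara.
Hannah starts after Mei ends.
Every pair is clear; the schedule has no overlaps.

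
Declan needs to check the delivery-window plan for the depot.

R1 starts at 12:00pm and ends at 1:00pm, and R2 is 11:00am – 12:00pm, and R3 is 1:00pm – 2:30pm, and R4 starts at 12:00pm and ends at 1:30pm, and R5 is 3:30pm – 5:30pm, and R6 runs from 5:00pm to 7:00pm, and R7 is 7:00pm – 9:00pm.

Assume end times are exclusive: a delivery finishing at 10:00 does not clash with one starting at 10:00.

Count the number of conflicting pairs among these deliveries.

Sorted by start: R2, R1, R4, R3, R5, R6, R7.
R1 starts exactly when R2 ends (back-to-back, no overlap), so R2 has no further overlaps.
R4 starts before R1 ends → R1 and R4 overlap.
R3 starts exactly when R1 ends (back-to-back, no overlap), so R1 has no further overlaps.
R3 starts before R4 ends → R4 and R3 overlap.
R5 starts after R4 ends, so R4 has no further overlaps.
R5 starts after R3 ends, so R3 has no further overlaps.
R6 starts before R5 ends → R5 and R6 overlap.
R7 starts after R5 ends.
R7 starts exactly when R6 ends (back-to-back, no overlap).
Overlapping pairs: R1 & R4, R3 & R4, R5 & R6 — 3 in total.

3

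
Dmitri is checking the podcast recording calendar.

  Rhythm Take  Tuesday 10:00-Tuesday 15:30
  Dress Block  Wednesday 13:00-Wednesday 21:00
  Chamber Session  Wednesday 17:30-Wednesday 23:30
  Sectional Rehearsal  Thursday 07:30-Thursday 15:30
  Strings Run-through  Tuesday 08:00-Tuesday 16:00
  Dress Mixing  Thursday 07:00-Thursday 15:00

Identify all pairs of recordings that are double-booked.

Chamber Session & Dress Block, Dress Mixing & Sectional Rehearsal, Rhythm Take & Strings Run-through

Check each pair: they overlap iff neither finishes before the other starts.
Sorted by start: Strings Run-through, Rhythm Take, Dress Block, Chamber Session, Dress Mixing, Sectional Rehearsal.
Rhythm Take starts before Strings Run-through ends → Strings Run-through and Rhythm Take overlap.
Dress Block starts after Strings Run-through ends, so nothing later overlaps Strings Run-through either.
Dress Block starts after Rhythm Take ends, so nothing later overlaps Rhythm Take either.
Chamber Session starts before Dress Block ends → Dress Block and Chamber Session overlap.
Dress Mixing starts after Dress Block ends, so nothing later overlaps Dress Block either.
Dress Mixing starts after Chamber Session ends, so nothing later overlaps Chamber Session either.
Sectional Rehearsal starts before Dress Mixing ends → Dress Mixing and Sectional Rehearsal overlap.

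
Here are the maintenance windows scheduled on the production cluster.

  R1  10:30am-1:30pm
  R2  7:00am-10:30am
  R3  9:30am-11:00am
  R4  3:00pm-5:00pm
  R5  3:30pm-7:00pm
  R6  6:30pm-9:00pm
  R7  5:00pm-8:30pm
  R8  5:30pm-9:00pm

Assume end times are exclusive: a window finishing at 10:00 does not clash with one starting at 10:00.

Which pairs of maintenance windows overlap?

Check each pair: they overlap iff neither finishes before the other starts.
Sorted by start: R2, R3, R1, R4, R5, R7, R8, R6.
R3 starts before R2 ends → R2 and R3 overlap.
R1 starts exactly when R2 ends (back-to-back, no overlap), so nothing later overlaps R2 either.
R1 starts before R3 ends → R3 and R1 overlap.
R4 starts after R3 ends, so nothing later overlaps R3 either.
R4 starts after R1 ends, so nothing later overlaps R1 either.
R5 starts before R4 ends → R4 and R5 overlap.
R7 starts exactly when R4 ends (back-to-back, no overlap), so nothing later overlaps R4 either.
R7 starts before R5 ends → R5 and R7 overlap.
R8 starts before R5 ends → R5 and R8 overlap.
R6 starts before R5 ends → R5 and R6 overlap.
R8 starts before R7 ends → R7 and R8 overlap.
R6 starts before R7 ends → R7 and R6 overlap.
R6 starts before R8 ends → R8 and R6 overlap.

R1 & R3, R2 & R3, R4 & R5, R5 & R6, R5 & R7, R5 & R8, R6 & R7, R6 & R8, R7 & R8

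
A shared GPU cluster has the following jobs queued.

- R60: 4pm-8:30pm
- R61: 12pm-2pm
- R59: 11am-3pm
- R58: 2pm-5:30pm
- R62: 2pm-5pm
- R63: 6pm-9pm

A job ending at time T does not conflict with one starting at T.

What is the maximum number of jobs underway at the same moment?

Sort all start/end points and keep a running count:
11am start R59 → 1
12pm start R61 → 2
2pm end R61 → 1
2pm start R58 → 2
2pm start R62 → 3
3pm end R59 → 2
4pm start R60 → 3
5pm end R62 → 2
5:30pm end R58 → 1
6pm start R63 → 2
8:30pm end R60 → 1
9pm end R63 → 0
Peak is 3, at 2pm (R58, R59, R62).

3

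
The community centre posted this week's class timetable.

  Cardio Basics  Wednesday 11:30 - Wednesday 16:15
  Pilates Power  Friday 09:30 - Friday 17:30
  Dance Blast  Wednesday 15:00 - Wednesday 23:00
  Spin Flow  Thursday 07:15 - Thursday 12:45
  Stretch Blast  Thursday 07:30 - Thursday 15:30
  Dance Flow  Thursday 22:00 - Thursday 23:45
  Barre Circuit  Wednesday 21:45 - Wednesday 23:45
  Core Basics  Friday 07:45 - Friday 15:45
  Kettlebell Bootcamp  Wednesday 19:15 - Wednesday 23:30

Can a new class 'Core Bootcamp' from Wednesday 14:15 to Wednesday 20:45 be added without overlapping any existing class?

Cardio Basics: starts Wednesday 11:30 before Core Bootcamp ends Wednesday 20:45, and ends Wednesday 16:15 after Core Bootcamp starts Wednesday 14:15 → overlap.
Dance Blast: starts Wednesday 15:00 before Core Bootcamp ends Wednesday 20:45, and ends Wednesday 23:00 after Core Bootcamp starts Wednesday 14:15 → overlap.
Kettlebell Bootcamp: starts Wednesday 19:15 before Core Bootcamp ends Wednesday 20:45, and ends Wednesday 23:30 after Core Bootcamp starts Wednesday 14:15 → overlap.
Barre Circuit: starts Wednesday 21:45 at or after Core Bootcamp ends Wednesday 20:45 → clear.
Spin Flow: starts Thursday 07:15 at or after Core Bootcamp ends Wednesday 20:45 → clear.
Stretch Blast: starts Thursday 07:30 at or after Core Bootcamp ends Wednesday 20:45 → clear.
Dance Flow: starts Thursday 22:00 at or after Core Bootcamp ends Wednesday 20:45 → clear.
Core Basics: starts Friday 07:45 at or after Core Bootcamp ends Wednesday 20:45 → clear.
Pilates Power: starts Friday 09:30 at or after Core Bootcamp ends Wednesday 20:45 → clear.
Core Bootcamp overlaps Dance Blast, Cardio Basics, Kettlebell Bootcamp.

No — it overlaps Cardio Basics, Dance Blast, Kettlebell Bootcamp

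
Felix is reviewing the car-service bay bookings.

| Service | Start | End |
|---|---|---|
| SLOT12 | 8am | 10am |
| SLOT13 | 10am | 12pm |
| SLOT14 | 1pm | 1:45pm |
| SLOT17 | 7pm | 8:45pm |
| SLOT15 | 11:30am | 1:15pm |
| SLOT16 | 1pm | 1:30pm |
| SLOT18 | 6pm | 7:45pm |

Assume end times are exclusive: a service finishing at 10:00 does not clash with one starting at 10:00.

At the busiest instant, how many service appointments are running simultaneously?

3

Sort all start/end points and keep a running count:
8am start SLOT12 → 1
10am end SLOT12 → 0
10am start SLOT13 → 1
11:30am start SLOT15 → 2
12pm end SLOT13 → 1
1pm start SLOT14 → 2
1pm start SLOT16 → 3
1:15pm end SLOT15 → 2
1:30pm end SLOT16 → 1
1:45pm end SLOT14 → 0
6pm start SLOT18 → 1
7pm start SLOT17 → 2
7:45pm end SLOT18 → 1
8:45pm end SLOT17 → 0
Peak is 3, at 1pm (SLOT14, SLOT15, SLOT16).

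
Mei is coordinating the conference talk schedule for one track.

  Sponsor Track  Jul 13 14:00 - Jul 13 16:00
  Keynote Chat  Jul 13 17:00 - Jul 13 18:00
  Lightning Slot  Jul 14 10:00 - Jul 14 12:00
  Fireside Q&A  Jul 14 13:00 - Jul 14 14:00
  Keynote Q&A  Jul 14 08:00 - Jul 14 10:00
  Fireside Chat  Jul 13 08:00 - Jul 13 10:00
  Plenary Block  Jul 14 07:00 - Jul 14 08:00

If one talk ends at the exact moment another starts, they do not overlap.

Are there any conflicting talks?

Sorted by start: Fireside Chat, Sponsor Track, Keynote Chat, Plenary Block, Keynote Q&A, Lightning Slot, Fireside Q&A.
Sponsor Track starts after Fireside Chat ends, so Fireside Chat has no further overlaps.
Keynote Chat starts after Sponsor Track ends, so Sponsor Track has no further overlaps.
Plenary Block starts after Keynote Chat ends, so Keynote Chat has no further overlaps.
Keynote Q&A starts exactly when Plenary Block ends (back-to-back, no overlap), so Plenary Block has no further overlaps.
Lightning Slot starts exactly when Keynote Q&A ends (back-to-back, no overlap), so Keynote Q&A has no further overlaps.
Fireside Q&A starts after Lightning Slot ends.
Every pair is clear; the schedule has no overlaps.

No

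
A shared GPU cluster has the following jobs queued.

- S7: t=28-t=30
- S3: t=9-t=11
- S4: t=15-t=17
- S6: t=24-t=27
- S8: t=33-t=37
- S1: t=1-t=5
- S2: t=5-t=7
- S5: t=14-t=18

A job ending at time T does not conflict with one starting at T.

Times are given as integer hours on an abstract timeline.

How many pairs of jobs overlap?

Two intervals overlap when each starts before the other ends.
Sorted by start: S1, S2, S3, S5, S4, S6, S7, S8.
S2 starts exactly when S1 ends (back-to-back, no overlap), so nothing later overlaps S1 either.
S3 starts after S2 ends, so nothing later overlaps S2 either.
S5 starts after S3 ends, so nothing later overlaps S3 either.
S4 starts before S5 ends → S5 and S4 overlap.
S6 starts after S5 ends, so nothing later overlaps S5 either.
S6 starts after S4 ends, so nothing later overlaps S4 either.
S7 starts after S6 ends, so nothing later overlaps S6 either.
S8 starts after S7 ends.
Overlapping pairs: S4 & S5 — 1 in total.

1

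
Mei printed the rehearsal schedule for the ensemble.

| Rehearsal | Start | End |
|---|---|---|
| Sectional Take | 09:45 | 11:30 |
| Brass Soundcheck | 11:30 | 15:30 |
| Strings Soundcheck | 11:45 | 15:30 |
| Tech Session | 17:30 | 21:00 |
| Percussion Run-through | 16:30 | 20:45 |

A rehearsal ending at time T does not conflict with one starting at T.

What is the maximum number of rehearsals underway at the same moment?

2

Sweep the timeline, counting +1 at each start and −1 at each end (ends before starts at a tie):
09:45 start Sectional Take → 1
11:30 end Sectional Take → 0
11:30 start Brass Soundcheck → 1
11:45 start Strings Soundcheck → 2
15:30 end Brass Soundcheck → 1
15:30 end Strings Soundcheck → 0
16:30 start Percussion Run-through → 1
17:30 start Tech Session → 2
20:45 end Percussion Run-through → 1
21:00 end Tech Session → 0
Peak is 2, at 11:45 (Brass Soundcheck, Strings Soundcheck).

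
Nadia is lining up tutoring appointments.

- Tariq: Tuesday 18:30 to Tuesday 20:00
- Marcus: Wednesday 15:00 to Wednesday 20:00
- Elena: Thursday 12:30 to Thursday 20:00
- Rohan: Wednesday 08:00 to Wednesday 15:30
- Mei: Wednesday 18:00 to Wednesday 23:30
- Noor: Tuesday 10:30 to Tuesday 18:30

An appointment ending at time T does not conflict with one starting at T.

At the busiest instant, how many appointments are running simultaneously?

2

Walk through starts and ends in time order (an end at T is processed before a start at T):
Tuesday 10:30 start Noor → 1
Tuesday 18:30 end Noor → 0
Tuesday 18:30 start Tariq → 1
Tuesday 20:00 end Tariq → 0
Wednesday 08:00 start Rohan → 1
Wednesday 15:00 start Marcus → 2
Wednesday 15:30 end Rohan → 1
Wednesday 18:00 start Mei → 2
Wednesday 20:00 end Marcus → 1
Wednesday 23:30 end Mei → 0
Thursday 12:30 start Elena → 1
Thursday 20:00 end Elena → 0
Peak is 2, at Wednesday 15:00 (Marcus, Rohan).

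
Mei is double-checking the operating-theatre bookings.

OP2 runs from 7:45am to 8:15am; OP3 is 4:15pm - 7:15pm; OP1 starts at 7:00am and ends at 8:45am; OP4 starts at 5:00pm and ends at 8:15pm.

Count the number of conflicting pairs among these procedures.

Sorted by start: OP1, OP2, OP3, OP4.
OP2 starts before OP1 ends → OP1 and OP2 overlap.
OP3 starts after OP1 ends; OP1 is clear from here.
OP3 starts after OP2 ends; OP2 is clear from here.
OP4 starts before OP3 ends → OP3 and OP4 overlap.
Overlapping pairs: OP1 & OP2, OP3 & OP4 — 2 in total.

2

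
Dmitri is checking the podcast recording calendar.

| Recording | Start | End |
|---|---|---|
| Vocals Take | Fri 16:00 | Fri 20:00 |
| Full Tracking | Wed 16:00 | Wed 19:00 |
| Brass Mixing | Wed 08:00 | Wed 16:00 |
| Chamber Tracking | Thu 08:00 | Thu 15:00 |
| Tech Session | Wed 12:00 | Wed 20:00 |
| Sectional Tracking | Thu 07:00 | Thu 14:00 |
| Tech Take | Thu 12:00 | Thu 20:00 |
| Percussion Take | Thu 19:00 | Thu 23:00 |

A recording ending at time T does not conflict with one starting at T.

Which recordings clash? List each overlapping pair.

Sorted by start: Brass Mixing, Tech Session, Full Tracking, Sectional Tracking, Chamber Tracking, Tech Take, Percussion Take, Vocals Take.
Tech Session starts before Brass Mixing ends → Brass Mixing and Tech Session overlap.
Full Tracking starts exactly when Brass Mixing ends (back-to-back, no overlap) — done with Brass Mixing.
Full Tracking starts before Tech Session ends → Tech Session and Full Tracking overlap.
Sectional Tracking starts after Tech Session ends — done with Tech Session.
Sectional Tracking starts after Full Tracking ends — done with Full Tracking.
Chamber Tracking starts before Sectional Tracking ends → Sectional Tracking and Chamber Tracking overlap.
Tech Take starts before Sectional Tracking ends → Sectional Tracking and Tech Take overlap.
Percussion Take starts after Sectional Tracking ends — done with Sectional Tracking.
Tech Take starts before Chamber Tracking ends → Chamber Tracking and Tech Take overlap.
Percussion Take starts after Chamber Tracking ends — done with Chamber Tracking.
Percussion Take starts before Tech Take ends → Tech Take and Percussion Take overlap.
Vocals Take starts after Tech Take ends.
Vocals Take starts after Percussion Take ends.

Brass Mixing & Tech Session, Chamber Tracking & Sectional Tracking, Chamber Tracking & Tech Take, Full Tracking & Tech Session, Percussion Take & Tech Take, Sectional Tracking & Tech Take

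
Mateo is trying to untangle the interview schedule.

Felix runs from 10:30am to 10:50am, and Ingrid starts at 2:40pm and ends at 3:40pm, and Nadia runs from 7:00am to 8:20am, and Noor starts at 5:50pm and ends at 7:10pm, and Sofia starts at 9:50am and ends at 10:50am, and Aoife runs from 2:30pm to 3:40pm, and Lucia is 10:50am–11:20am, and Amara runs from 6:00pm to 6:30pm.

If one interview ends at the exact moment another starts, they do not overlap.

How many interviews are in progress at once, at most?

2

Walk through starts and ends in time order (an end at T is processed before a start at T):
7:00am start Nadia → 1
8:20am end Nadia → 0
9:50am start Sofia → 1
10:30am start Felix → 2
10:50am end Felix → 1
10:50am end Sofia → 0
10:50am start Lucia → 1
11:20am end Lucia → 0
2:30pm start Aoife → 1
2:40pm start Ingrid → 2
3:40pm end Aoife → 1
3:40pm end Ingrid → 0
5:50pm start Noor → 1
6:00pm start Amara → 2
6:30pm end Amara → 1
7:10pm end Noor → 0
Peak is 2, at 10:30am (Felix, Sofia).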